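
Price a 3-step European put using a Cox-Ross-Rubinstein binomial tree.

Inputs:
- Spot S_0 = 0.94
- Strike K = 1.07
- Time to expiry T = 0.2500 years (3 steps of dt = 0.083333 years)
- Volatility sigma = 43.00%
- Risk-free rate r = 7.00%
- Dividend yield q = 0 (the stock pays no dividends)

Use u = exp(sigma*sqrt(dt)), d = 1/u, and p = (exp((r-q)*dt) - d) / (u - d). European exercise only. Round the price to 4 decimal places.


Answer: Price = V(0,0) = 0.1460

Derivation:
dt = T/N = 0.083333
u = exp(sigma*sqrt(dt)) = 1.132163; d = 1/u = 0.883265
p = (exp((r-q)*dt) - d) / (u - d) = 0.492512
Discount per step: exp(-r*dt) = 0.994184
Stock lattice S(k, i) with i counting down-moves:
  k=0: S(0,0) = 0.9400
  k=1: S(1,0) = 1.0642; S(1,1) = 0.8303
  k=2: S(2,0) = 1.2049; S(2,1) = 0.9400; S(2,2) = 0.7333
  k=3: S(3,0) = 1.3641; S(3,1) = 1.0642; S(3,2) = 0.8303; S(3,3) = 0.6477
Terminal payoffs V(N, i) = max(K - S_T, 0):
  V(3,0) = 0.000000; V(3,1) = 0.005766; V(3,2) = 0.239731; V(3,3) = 0.422260
Backward induction: V(k, i) = exp(-r*dt) * [p * V(k+1, i) + (1-p) * V(k+1, i+1)].
  V(2,0) = exp(-r*dt) * [p*0.000000 + (1-p)*0.005766] = 0.002909
  V(2,1) = exp(-r*dt) * [p*0.005766 + (1-p)*0.239731] = 0.123777
  V(2,2) = exp(-r*dt) * [p*0.239731 + (1-p)*0.422260] = 0.330429
  V(1,0) = exp(-r*dt) * [p*0.002909 + (1-p)*0.123777] = 0.063874
  V(1,1) = exp(-r*dt) * [p*0.123777 + (1-p)*0.330429] = 0.227320
  V(0,0) = exp(-r*dt) * [p*0.063874 + (1-p)*0.227320] = 0.145967


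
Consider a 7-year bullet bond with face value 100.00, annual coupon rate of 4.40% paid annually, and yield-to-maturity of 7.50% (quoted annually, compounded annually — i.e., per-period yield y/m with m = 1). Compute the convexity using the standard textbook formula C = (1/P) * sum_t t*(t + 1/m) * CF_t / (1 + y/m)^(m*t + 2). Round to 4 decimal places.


Coupon per period c = face * coupon_rate / m = 4.400000
Periods per year m = 1; per-period yield y/m = 0.075000
Number of cashflows N = 7
Cashflows (t years, CF_t, discount factor 1/(1+y/m)^(m*t), PV):
  t = 1.0000: CF_t = 4.400000, DF = 0.930233, PV = 4.093023
  t = 2.0000: CF_t = 4.400000, DF = 0.865333, PV = 3.807463
  t = 3.0000: CF_t = 4.400000, DF = 0.804961, PV = 3.541827
  t = 4.0000: CF_t = 4.400000, DF = 0.748801, PV = 3.294722
  t = 5.0000: CF_t = 4.400000, DF = 0.696559, PV = 3.064858
  t = 6.0000: CF_t = 4.400000, DF = 0.647962, PV = 2.851031
  t = 7.0000: CF_t = 104.400000, DF = 0.602755, PV = 62.927612
Price P = sum_t PV_t = 83.580536
Convexity numerator sum_t t*(t + 1/m) * CF_t / (1+y/m)^(m*t + 2):
  t = 1.0000: term = 7.083653
  t = 2.0000: term = 19.768334
  t = 3.0000: term = 36.778296
  t = 4.0000: term = 57.020614
  t = 5.0000: term = 79.563647
  t = 6.0000: term = 103.617773
  t = 7.0000: term = 3049.385616
Convexity = (1/P) * sum = 3353.217932 / 83.580536 = 40.119603

Answer: Convexity = 40.1196


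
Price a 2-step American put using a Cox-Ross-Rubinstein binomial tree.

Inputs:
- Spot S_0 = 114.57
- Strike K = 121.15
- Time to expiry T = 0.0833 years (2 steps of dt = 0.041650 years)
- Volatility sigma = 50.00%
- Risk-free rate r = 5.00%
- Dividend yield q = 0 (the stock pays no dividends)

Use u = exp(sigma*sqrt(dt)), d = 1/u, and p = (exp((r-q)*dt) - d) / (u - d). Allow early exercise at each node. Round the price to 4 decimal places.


Answer: Price = V(0,0) = 10.7353

Derivation:
dt = T/N = 0.041650
u = exp(sigma*sqrt(dt)) = 1.107430; d = 1/u = 0.902992
p = (exp((r-q)*dt) - d) / (u - d) = 0.484709
Discount per step: exp(-r*dt) = 0.997920
Stock lattice S(k, i) with i counting down-moves:
  k=0: S(0,0) = 114.5700
  k=1: S(1,0) = 126.8782; S(1,1) = 103.4558
  k=2: S(2,0) = 140.5087; S(2,1) = 114.5700; S(2,2) = 93.4197
Terminal payoffs V(N, i) = max(K - S_T, 0):
  V(2,0) = 0.000000; V(2,1) = 6.580000; V(2,2) = 27.730260
Backward induction: V(k, i) = exp(-r*dt) * [p * V(k+1, i) + (1-p) * V(k+1, i+1)]; then take max(V_cont, immediate exercise) for American.
  V(1,0) = exp(-r*dt) * [p*0.000000 + (1-p)*6.580000] = 3.383563; exercise = 0.000000; V(1,0) = max -> 3.383563
  V(1,1) = exp(-r*dt) * [p*6.580000 + (1-p)*27.730260] = 17.442182; exercise = 17.694214; V(1,1) = max -> 17.694214
  V(0,0) = exp(-r*dt) * [p*3.383563 + (1-p)*17.694214] = 10.735336; exercise = 6.580000; V(0,0) = max -> 10.735336


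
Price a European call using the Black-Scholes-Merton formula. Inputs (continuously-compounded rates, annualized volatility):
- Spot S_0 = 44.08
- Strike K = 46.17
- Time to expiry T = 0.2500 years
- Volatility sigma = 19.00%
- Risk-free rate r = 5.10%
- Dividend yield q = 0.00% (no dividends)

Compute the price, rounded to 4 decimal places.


Answer: Price = 1.0508

Derivation:
d1 = (ln(S/K) + (r - q + 0.5*sigma^2) * T) / (sigma * sqrt(T)) = -0.30591128
d2 = d1 - sigma * sqrt(T) = -0.40091128
exp(-rT) = 0.98733094; exp(-qT) = 1.00000000
C = S_0 * exp(-qT) * N(d1) - K * exp(-rT) * N(d2)
N(d1) = 0.37983610; N(d2) = 0.34424272
C = 44.0800 * 1.00000000 * 0.37983610 - 46.1700 * 0.98733094 * 0.34424272 = 1.0508


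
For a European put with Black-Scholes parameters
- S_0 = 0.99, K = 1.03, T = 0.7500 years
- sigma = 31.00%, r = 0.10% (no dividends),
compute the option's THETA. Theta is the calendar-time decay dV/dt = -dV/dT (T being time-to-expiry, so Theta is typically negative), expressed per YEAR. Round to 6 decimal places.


d1 = -0.0105101517; d2 = -0.2789780269
phi(d1) = 0.3989202468; exp(-qT) = 1.0000000000; exp(-rT) = 0.9992502812
Theta = -S*exp(-qT)*phi(d1)*sigma/(2*sqrt(T)) + r*K*exp(-rT)*N(-d2) - q*S*exp(-qT)*N(-d1)
N(-d1) = 0.5041928667; N(-d2) = 0.6098691562; sqrt(T) = 0.8660254038
Term 1 = -0.9900 * 1.0000000000 * 0.3989202468 * 0.3100 / (2 * 0.8660254038) = -0.0706841989
Term 2 = 0.0010 * 1.0300 * 0.9992502812 * 0.6098691562 = 0.0006276943
Term 3 = 0 (no dividend yield, q = 0)
Theta = -0.0706841989 + (0.0006276943) + (0.0000000000) = -0.070057

Answer: Theta = -0.070057


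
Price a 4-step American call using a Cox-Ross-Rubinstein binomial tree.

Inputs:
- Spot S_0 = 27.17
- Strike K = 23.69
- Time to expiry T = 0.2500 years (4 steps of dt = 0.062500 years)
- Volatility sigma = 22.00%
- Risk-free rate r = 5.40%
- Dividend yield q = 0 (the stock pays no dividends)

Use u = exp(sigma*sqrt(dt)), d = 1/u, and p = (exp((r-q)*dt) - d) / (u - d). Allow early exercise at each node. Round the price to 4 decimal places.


dt = T/N = 0.062500
u = exp(sigma*sqrt(dt)) = 1.056541; d = 1/u = 0.946485
p = (exp((r-q)*dt) - d) / (u - d) = 0.516972
Discount per step: exp(-r*dt) = 0.996631
Stock lattice S(k, i) with i counting down-moves:
  k=0: S(0,0) = 27.1700
  k=1: S(1,0) = 28.7062; S(1,1) = 25.7160
  k=2: S(2,0) = 30.3293; S(2,1) = 27.1700; S(2,2) = 24.3398
  k=3: S(3,0) = 32.0441; S(3,1) = 28.7062; S(3,2) = 25.7160; S(3,3) = 23.0373
  k=4: S(4,0) = 33.8559; S(4,1) = 30.3293; S(4,2) = 27.1700; S(4,3) = 24.3398; S(4,4) = 21.8044
Terminal payoffs V(N, i) = max(S_T - K, 0):
  V(4,0) = 10.165905; V(4,1) = 6.639275; V(4,2) = 3.480000; V(4,3) = 0.649813; V(4,4) = 0.000000
Backward induction: V(k, i) = exp(-r*dt) * [p * V(k+1, i) + (1-p) * V(k+1, i+1)]; then take max(V_cont, immediate exercise) for American.
  V(3,0) = exp(-r*dt) * [p*10.165905 + (1-p)*6.639275] = 8.433930; exercise = 8.354111; V(3,0) = max -> 8.433930
  V(3,1) = exp(-r*dt) * [p*6.639275 + (1-p)*3.480000] = 5.096027; exercise = 5.016209; V(3,1) = max -> 5.096027
  V(3,2) = exp(-r*dt) * [p*3.480000 + (1-p)*0.649813] = 2.105820; exercise = 2.026001; V(3,2) = max -> 2.105820
  V(3,3) = exp(-r*dt) * [p*0.649813 + (1-p)*0.000000] = 0.334803; exercise = 0.000000; V(3,3) = max -> 0.334803
  V(2,0) = exp(-r*dt) * [p*8.433930 + (1-p)*5.096027] = 6.798644; exercise = 6.639275; V(2,0) = max -> 6.798644
  V(2,1) = exp(-r*dt) * [p*5.096027 + (1-p)*2.105820] = 3.639369; exercise = 3.480000; V(2,1) = max -> 3.639369
  V(2,2) = exp(-r*dt) * [p*2.105820 + (1-p)*0.334803] = 1.246156; exercise = 0.649813; V(2,2) = max -> 1.246156
  V(1,0) = exp(-r*dt) * [p*6.798644 + (1-p)*3.639369] = 5.254860; exercise = 5.016209; V(1,0) = max -> 5.254860
  V(1,1) = exp(-r*dt) * [p*3.639369 + (1-p)*1.246156] = 2.475012; exercise = 2.026001; V(1,1) = max -> 2.475012
  V(0,0) = exp(-r*dt) * [p*5.254860 + (1-p)*2.475012] = 3.898933; exercise = 3.480000; V(0,0) = max -> 3.898933

Answer: Price = V(0,0) = 3.8989


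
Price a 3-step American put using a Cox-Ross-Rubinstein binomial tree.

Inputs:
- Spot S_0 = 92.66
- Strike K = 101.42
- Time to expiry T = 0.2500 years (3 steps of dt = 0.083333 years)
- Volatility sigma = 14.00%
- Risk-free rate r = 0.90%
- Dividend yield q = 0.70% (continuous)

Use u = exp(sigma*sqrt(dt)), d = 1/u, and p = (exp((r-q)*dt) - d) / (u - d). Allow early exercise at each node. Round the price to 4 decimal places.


Answer: Price = V(0,0) = 9.1023

Derivation:
dt = T/N = 0.083333
u = exp(sigma*sqrt(dt)) = 1.041242; d = 1/u = 0.960391
p = (exp((r-q)*dt) - d) / (u - d) = 0.491959
Discount per step: exp(-r*dt) = 0.999250
Stock lattice S(k, i) with i counting down-moves:
  k=0: S(0,0) = 92.6600
  k=1: S(1,0) = 96.4815; S(1,1) = 88.9899
  k=2: S(2,0) = 100.4606; S(2,1) = 92.6600; S(2,2) = 85.4651
  k=3: S(3,0) = 104.6039; S(3,1) = 96.4815; S(3,2) = 88.9899; S(3,3) = 82.0799
Terminal payoffs V(N, i) = max(K - S_T, 0):
  V(3,0) = 0.000000; V(3,1) = 4.938489; V(3,2) = 12.430146; V(3,3) = 19.340087
Backward induction: V(k, i) = exp(-r*dt) * [p * V(k+1, i) + (1-p) * V(k+1, i+1)]; then take max(V_cont, immediate exercise) for American.
  V(2,0) = exp(-r*dt) * [p*0.000000 + (1-p)*4.938489] = 2.507072; exercise = 0.959369; V(2,0) = max -> 2.507072
  V(2,1) = exp(-r*dt) * [p*4.938489 + (1-p)*12.430146] = 8.737999; exercise = 8.760000; V(2,1) = max -> 8.760000
  V(2,2) = exp(-r*dt) * [p*12.430146 + (1-p)*19.340087] = 15.928726; exercise = 15.954922; V(2,2) = max -> 15.954922
  V(1,0) = exp(-r*dt) * [p*2.507072 + (1-p)*8.760000] = 5.679553; exercise = 4.938489; V(1,0) = max -> 5.679553
  V(1,1) = exp(-r*dt) * [p*8.760000 + (1-p)*15.954922] = 12.406005; exercise = 12.430146; V(1,1) = max -> 12.430146
  V(0,0) = exp(-r*dt) * [p*5.679553 + (1-p)*12.430146] = 9.102299; exercise = 8.760000; V(0,0) = max -> 9.102299


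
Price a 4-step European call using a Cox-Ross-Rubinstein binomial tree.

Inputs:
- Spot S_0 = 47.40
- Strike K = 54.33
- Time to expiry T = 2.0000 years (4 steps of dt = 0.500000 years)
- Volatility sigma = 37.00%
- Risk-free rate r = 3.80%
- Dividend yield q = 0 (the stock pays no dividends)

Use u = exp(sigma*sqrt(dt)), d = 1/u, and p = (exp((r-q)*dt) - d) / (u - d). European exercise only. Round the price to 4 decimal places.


dt = T/N = 0.500000
u = exp(sigma*sqrt(dt)) = 1.299045; d = 1/u = 0.769796
p = (exp((r-q)*dt) - d) / (u - d) = 0.471206
Discount per step: exp(-r*dt) = 0.981179
Stock lattice S(k, i) with i counting down-moves:
  k=0: S(0,0) = 47.4000
  k=1: S(1,0) = 61.5747; S(1,1) = 36.4883
  k=2: S(2,0) = 79.9884; S(2,1) = 47.4000; S(2,2) = 28.0886
  k=3: S(3,0) = 103.9085; S(3,1) = 61.5747; S(3,2) = 36.4883; S(3,3) = 21.6225
  k=4: S(4,0) = 134.9818; S(4,1) = 79.9884; S(4,2) = 47.4000; S(4,3) = 28.0886; S(4,4) = 16.6449
Terminal payoffs V(N, i) = max(S_T - K, 0):
  V(4,0) = 80.651842; V(4,1) = 25.658370; V(4,2) = 0.000000; V(4,3) = 0.000000; V(4,4) = 0.000000
Backward induction: V(k, i) = exp(-r*dt) * [p * V(k+1, i) + (1-p) * V(k+1, i+1)].
  V(3,0) = exp(-r*dt) * [p*80.651842 + (1-p)*25.658370] = 50.601031
  V(3,1) = exp(-r*dt) * [p*25.658370 + (1-p)*0.000000] = 11.862837
  V(3,2) = exp(-r*dt) * [p*0.000000 + (1-p)*0.000000] = 0.000000
  V(3,3) = exp(-r*dt) * [p*0.000000 + (1-p)*0.000000] = 0.000000
  V(2,0) = exp(-r*dt) * [p*50.601031 + (1-p)*11.862837] = 29.549707
  V(2,1) = exp(-r*dt) * [p*11.862837 + (1-p)*0.000000] = 5.484640
  V(2,2) = exp(-r*dt) * [p*0.000000 + (1-p)*0.000000] = 0.000000
  V(1,0) = exp(-r*dt) * [p*29.549707 + (1-p)*5.484640] = 16.507609
  V(1,1) = exp(-r*dt) * [p*5.484640 + (1-p)*0.000000] = 2.535757
  V(0,0) = exp(-r*dt) * [p*16.507609 + (1-p)*2.535757] = 8.947749

Answer: Price = V(0,0) = 8.9477


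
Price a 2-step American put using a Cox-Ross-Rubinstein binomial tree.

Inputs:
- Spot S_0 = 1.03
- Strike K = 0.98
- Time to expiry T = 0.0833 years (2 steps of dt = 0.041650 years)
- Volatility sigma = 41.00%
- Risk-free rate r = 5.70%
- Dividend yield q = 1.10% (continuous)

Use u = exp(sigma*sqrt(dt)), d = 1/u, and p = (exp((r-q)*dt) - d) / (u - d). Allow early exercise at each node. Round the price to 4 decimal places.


Answer: Price = V(0,0) = 0.0281

Derivation:
dt = T/N = 0.041650
u = exp(sigma*sqrt(dt)) = 1.087275; d = 1/u = 0.919731
p = (exp((r-q)*dt) - d) / (u - d) = 0.490540
Discount per step: exp(-r*dt) = 0.997629
Stock lattice S(k, i) with i counting down-moves:
  k=0: S(0,0) = 1.0300
  k=1: S(1,0) = 1.1199; S(1,1) = 0.9473
  k=2: S(2,0) = 1.2176; S(2,1) = 1.0300; S(2,2) = 0.8713
Terminal payoffs V(N, i) = max(K - S_T, 0):
  V(2,0) = 0.000000; V(2,1) = 0.000000; V(2,2) = 0.108718
Backward induction: V(k, i) = exp(-r*dt) * [p * V(k+1, i) + (1-p) * V(k+1, i+1)]; then take max(V_cont, immediate exercise) for American.
  V(1,0) = exp(-r*dt) * [p*0.000000 + (1-p)*0.000000] = 0.000000; exercise = 0.000000; V(1,0) = max -> 0.000000
  V(1,1) = exp(-r*dt) * [p*0.000000 + (1-p)*0.108718] = 0.055256; exercise = 0.032677; V(1,1) = max -> 0.055256
  V(0,0) = exp(-r*dt) * [p*0.000000 + (1-p)*0.055256] = 0.028084; exercise = 0.000000; V(0,0) = max -> 0.028084


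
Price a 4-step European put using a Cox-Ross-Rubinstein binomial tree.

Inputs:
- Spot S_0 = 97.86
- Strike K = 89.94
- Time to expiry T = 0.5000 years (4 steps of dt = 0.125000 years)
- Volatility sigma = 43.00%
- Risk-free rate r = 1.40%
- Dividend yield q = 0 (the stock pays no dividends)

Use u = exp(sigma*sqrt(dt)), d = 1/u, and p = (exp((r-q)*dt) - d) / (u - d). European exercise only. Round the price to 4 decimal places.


Answer: Price = V(0,0) = 7.8889

Derivation:
dt = T/N = 0.125000
u = exp(sigma*sqrt(dt)) = 1.164193; d = 1/u = 0.858964
p = (exp((r-q)*dt) - d) / (u - d) = 0.467804
Discount per step: exp(-r*dt) = 0.998252
Stock lattice S(k, i) with i counting down-moves:
  k=0: S(0,0) = 97.8600
  k=1: S(1,0) = 113.9279; S(1,1) = 84.0582
  k=2: S(2,0) = 132.6340; S(2,1) = 97.8600; S(2,2) = 72.2030
  k=3: S(3,0) = 154.4116; S(3,1) = 113.9279; S(3,2) = 84.0582; S(3,3) = 62.0198
  k=4: S(4,0) = 179.7649; S(4,1) = 132.6340; S(4,2) = 97.8600; S(4,3) = 72.2030; S(4,4) = 53.2728
Terminal payoffs V(N, i) = max(K - S_T, 0):
  V(4,0) = 0.000000; V(4,1) = 0.000000; V(4,2) = 0.000000; V(4,3) = 17.736973; V(4,4) = 36.667191
Backward induction: V(k, i) = exp(-r*dt) * [p * V(k+1, i) + (1-p) * V(k+1, i+1)].
  V(3,0) = exp(-r*dt) * [p*0.000000 + (1-p)*0.000000] = 0.000000
  V(3,1) = exp(-r*dt) * [p*0.000000 + (1-p)*0.000000] = 0.000000
  V(3,2) = exp(-r*dt) * [p*0.000000 + (1-p)*17.736973] = 9.423033
  V(3,3) = exp(-r*dt) * [p*17.736973 + (1-p)*36.667191] = 27.762923
  V(2,0) = exp(-r*dt) * [p*0.000000 + (1-p)*0.000000] = 0.000000
  V(2,1) = exp(-r*dt) * [p*0.000000 + (1-p)*9.423033] = 5.006128
  V(2,2) = exp(-r*dt) * [p*9.423033 + (1-p)*27.762923] = 19.149899
  V(1,0) = exp(-r*dt) * [p*0.000000 + (1-p)*5.006128] = 2.659580
  V(1,1) = exp(-r*dt) * [p*5.006128 + (1-p)*19.149899] = 12.511465
  V(0,0) = exp(-r*dt) * [p*2.659580 + (1-p)*12.511465] = 7.888892


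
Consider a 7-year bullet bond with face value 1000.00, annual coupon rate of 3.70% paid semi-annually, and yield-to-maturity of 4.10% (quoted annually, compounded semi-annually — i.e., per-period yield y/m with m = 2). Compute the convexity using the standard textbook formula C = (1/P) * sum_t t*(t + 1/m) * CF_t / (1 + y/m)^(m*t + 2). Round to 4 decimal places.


Answer: Convexity = 42.9880

Derivation:
Coupon per period c = face * coupon_rate / m = 18.500000
Periods per year m = 2; per-period yield y/m = 0.020500
Number of cashflows N = 14
Cashflows (t years, CF_t, discount factor 1/(1+y/m)^(m*t), PV):
  t = 0.5000: CF_t = 18.500000, DF = 0.979912, PV = 18.128368
  t = 1.0000: CF_t = 18.500000, DF = 0.960227, PV = 17.764202
  t = 1.5000: CF_t = 18.500000, DF = 0.940938, PV = 17.407352
  t = 2.0000: CF_t = 18.500000, DF = 0.922036, PV = 17.057669
  t = 2.5000: CF_t = 18.500000, DF = 0.903514, PV = 16.715012
  t = 3.0000: CF_t = 18.500000, DF = 0.885364, PV = 16.379237
  t = 3.5000: CF_t = 18.500000, DF = 0.867579, PV = 16.050208
  t = 4.0000: CF_t = 18.500000, DF = 0.850151, PV = 15.727788
  t = 4.5000: CF_t = 18.500000, DF = 0.833073, PV = 15.411846
  t = 5.0000: CF_t = 18.500000, DF = 0.816338, PV = 15.102249
  t = 5.5000: CF_t = 18.500000, DF = 0.799939, PV = 14.798873
  t = 6.0000: CF_t = 18.500000, DF = 0.783870, PV = 14.501590
  t = 6.5000: CF_t = 18.500000, DF = 0.768123, PV = 14.210279
  t = 7.0000: CF_t = 1018.500000, DF = 0.752693, PV = 766.617814
Price P = sum_t PV_t = 975.872487
Convexity numerator sum_t t*(t + 1/m) * CF_t / (1+y/m)^(m*t + 2):
  t = 0.5000: term = 8.703676
  t = 1.0000: term = 25.586504
  t = 1.5000: term = 50.145035
  t = 2.0000: term = 81.896186
  t = 2.5000: term = 120.376560
  t = 3.0000: term = 165.141778
  t = 3.5000: term = 215.765837
  t = 4.0000: term = 271.840489
  t = 4.5000: term = 332.974631
  t = 5.0000: term = 398.793723
  t = 5.5000: term = 468.939213
  t = 6.0000: term = 543.067995
  t = 6.5000: term = 620.851864
  t = 7.0000: term = 38646.680068
Convexity = (1/P) * sum = 41950.763559 / 975.872487 = 42.987956


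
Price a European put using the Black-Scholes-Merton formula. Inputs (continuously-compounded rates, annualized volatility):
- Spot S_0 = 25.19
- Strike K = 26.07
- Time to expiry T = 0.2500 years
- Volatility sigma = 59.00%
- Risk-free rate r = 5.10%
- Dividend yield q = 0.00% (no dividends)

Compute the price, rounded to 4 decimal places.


d1 = (ln(S/K) + (r - q + 0.5*sigma^2) * T) / (sigma * sqrt(T)) = 0.07431987
d2 = d1 - sigma * sqrt(T) = -0.22068013
exp(-rT) = 0.98733094; exp(-qT) = 1.00000000
P = K * exp(-rT) * N(-d2) - S_0 * exp(-qT) * N(-d1)
N(-d1) = 0.47037793; N(-d2) = 0.58732925
P = 26.0700 * 0.98733094 * 0.58732925 - 25.1900 * 1.00000000 * 0.47037793 = 3.2689

Answer: Price = 3.2689


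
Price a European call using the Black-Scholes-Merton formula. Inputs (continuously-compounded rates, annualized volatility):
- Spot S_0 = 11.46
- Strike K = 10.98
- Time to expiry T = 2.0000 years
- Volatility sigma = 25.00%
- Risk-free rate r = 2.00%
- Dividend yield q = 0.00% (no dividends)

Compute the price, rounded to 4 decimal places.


Answer: Price = 2.0411

Derivation:
d1 = (ln(S/K) + (r - q + 0.5*sigma^2) * T) / (sigma * sqrt(T)) = 0.41093447
d2 = d1 - sigma * sqrt(T) = 0.05738108
exp(-rT) = 0.96078944; exp(-qT) = 1.00000000
C = S_0 * exp(-qT) * N(d1) - K * exp(-rT) * N(d2)
N(d1) = 0.65943971; N(d2) = 0.52287918
C = 11.4600 * 1.00000000 * 0.65943971 - 10.9800 * 0.96078944 * 0.52287918 = 2.0411


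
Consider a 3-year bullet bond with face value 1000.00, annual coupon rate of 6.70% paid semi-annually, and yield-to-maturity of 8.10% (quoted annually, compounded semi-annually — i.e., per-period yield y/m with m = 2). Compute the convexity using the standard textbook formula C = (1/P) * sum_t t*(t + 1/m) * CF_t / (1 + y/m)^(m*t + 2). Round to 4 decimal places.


Coupon per period c = face * coupon_rate / m = 33.500000
Periods per year m = 2; per-period yield y/m = 0.040500
Number of cashflows N = 6
Cashflows (t years, CF_t, discount factor 1/(1+y/m)^(m*t), PV):
  t = 0.5000: CF_t = 33.500000, DF = 0.961076, PV = 32.196060
  t = 1.0000: CF_t = 33.500000, DF = 0.923668, PV = 30.942873
  t = 1.5000: CF_t = 33.500000, DF = 0.887715, PV = 29.738465
  t = 2.0000: CF_t = 33.500000, DF = 0.853162, PV = 28.580937
  t = 2.5000: CF_t = 33.500000, DF = 0.819954, PV = 27.468465
  t = 3.0000: CF_t = 1033.500000, DF = 0.788039, PV = 814.437897
Price P = sum_t PV_t = 963.364697
Convexity numerator sum_t t*(t + 1/m) * CF_t / (1+y/m)^(m*t + 2):
  t = 0.5000: term = 14.869233
  t = 1.0000: term = 42.871406
  t = 1.5000: term = 82.405394
  t = 2.0000: term = 131.996466
  t = 2.5000: term = 190.288034
  t = 3.0000: term = 7898.836124
Convexity = (1/P) * sum = 8361.266656 / 963.364697 = 8.679233

Answer: Convexity = 8.6792


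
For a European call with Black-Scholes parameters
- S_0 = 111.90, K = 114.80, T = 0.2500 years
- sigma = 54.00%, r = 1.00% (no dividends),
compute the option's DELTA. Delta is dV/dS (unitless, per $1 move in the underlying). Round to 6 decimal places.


d1 = 0.0494967831; d2 = -0.2205032169
phi(d1) = 0.3984538890; exp(-qT) = 1.0000000000; exp(-rT) = 0.9975031224
N(d1) = 0.5197382996
Delta = exp(-qT) * N(d1) = 1.0000000000 * 0.5197382996 = 0.519738

Answer: Delta = 0.519738


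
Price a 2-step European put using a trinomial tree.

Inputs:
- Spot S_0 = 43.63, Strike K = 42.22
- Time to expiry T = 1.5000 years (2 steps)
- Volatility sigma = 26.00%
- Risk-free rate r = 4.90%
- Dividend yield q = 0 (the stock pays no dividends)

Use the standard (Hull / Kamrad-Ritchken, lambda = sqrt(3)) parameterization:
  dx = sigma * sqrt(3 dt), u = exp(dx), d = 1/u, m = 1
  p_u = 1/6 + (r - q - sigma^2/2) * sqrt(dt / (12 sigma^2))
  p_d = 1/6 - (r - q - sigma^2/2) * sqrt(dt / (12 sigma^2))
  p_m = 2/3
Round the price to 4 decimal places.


dt = T/N = 0.750000; dx = sigma*sqrt(3*dt) = 0.390000
u = exp(dx) = 1.476981; d = 1/u = 0.677057
p_u = 0.181282, p_m = 0.666667, p_d = 0.152051
Discount per step: exp(-r*dt) = 0.963917
Stock lattice S(k, j) with j the centered position index:
  k=0: S(0,+0) = 43.6300
  k=1: S(1,-1) = 29.5400; S(1,+0) = 43.6300; S(1,+1) = 64.4407
  k=2: S(2,-2) = 20.0003; S(2,-1) = 29.5400; S(2,+0) = 43.6300; S(2,+1) = 64.4407; S(2,+2) = 95.1776
Terminal payoffs V(N, j) = max(K - S_T, 0):
  V(2,-2) = 22.219746; V(2,-1) = 12.680009; V(2,+0) = 0.000000; V(2,+1) = 0.000000; V(2,+2) = 0.000000
Backward induction: V(k, j) = exp(-r*dt) * [p_u * V(k+1, j+1) + p_m * V(k+1, j) + p_d * V(k+1, j-1)]
  V(1,-1) = exp(-r*dt) * [p_u*0.000000 + p_m*12.680009 + p_d*22.219746] = 11.404951
  V(1,+0) = exp(-r*dt) * [p_u*0.000000 + p_m*0.000000 + p_d*12.680009] = 1.858443
  V(1,+1) = exp(-r*dt) * [p_u*0.000000 + p_m*0.000000 + p_d*0.000000] = 0.000000
  V(0,+0) = exp(-r*dt) * [p_u*0.000000 + p_m*1.858443 + p_d*11.404951] = 2.865822

Answer: Price = V(0,0) = 2.8658


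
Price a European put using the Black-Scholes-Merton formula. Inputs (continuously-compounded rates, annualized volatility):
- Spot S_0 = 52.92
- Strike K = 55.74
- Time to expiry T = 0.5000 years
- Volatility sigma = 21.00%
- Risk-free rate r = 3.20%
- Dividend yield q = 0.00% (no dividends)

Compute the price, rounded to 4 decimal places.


Answer: Price = 4.2497

Derivation:
d1 = (ln(S/K) + (r - q + 0.5*sigma^2) * T) / (sigma * sqrt(T)) = -0.16762931
d2 = d1 - sigma * sqrt(T) = -0.31612174
exp(-rT) = 0.98412732; exp(-qT) = 1.00000000
P = K * exp(-rT) * N(-d2) - S_0 * exp(-qT) * N(-d1)
N(-d1) = 0.56656254; N(-d2) = 0.62404495
P = 55.7400 * 0.98412732 * 0.62404495 - 52.9200 * 1.00000000 * 0.56656254 = 4.2497


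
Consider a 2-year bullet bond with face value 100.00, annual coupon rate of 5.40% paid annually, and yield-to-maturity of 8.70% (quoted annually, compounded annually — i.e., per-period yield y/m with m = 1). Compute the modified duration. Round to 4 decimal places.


Answer: Modified duration = 1.7914

Derivation:
Coupon per period c = face * coupon_rate / m = 5.400000
Periods per year m = 1; per-period yield y/m = 0.087000
Number of cashflows N = 2
Cashflows (t years, CF_t, discount factor 1/(1+y/m)^(m*t), PV):
  t = 1.0000: CF_t = 5.400000, DF = 0.919963, PV = 4.967801
  t = 2.0000: CF_t = 105.400000, DF = 0.846332, PV = 89.203424
Price P = sum_t PV_t = 94.171225
First compute Macaulay numerator sum_t t * PV_t:
  t * PV_t at t = 1.0000: 4.967801
  t * PV_t at t = 2.0000: 178.406847
Macaulay duration D = 183.374648 / 94.171225 = 1.947247
Modified duration = D / (1 + y/m) = 1.947247 / (1 + 0.087000) = 1.791396


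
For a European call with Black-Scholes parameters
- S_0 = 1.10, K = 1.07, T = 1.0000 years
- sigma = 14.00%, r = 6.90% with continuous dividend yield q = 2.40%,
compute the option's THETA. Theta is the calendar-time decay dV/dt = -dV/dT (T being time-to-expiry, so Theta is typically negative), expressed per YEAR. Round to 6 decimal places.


d1 = 0.5889395095; d2 = 0.4489395095
phi(d1) = 0.3354228158; exp(-qT) = 0.9762857098; exp(-rT) = 0.9333266801
Theta = -S*exp(-qT)*phi(d1)*sigma/(2*sqrt(T)) - r*K*exp(-rT)*N(d2) + q*S*exp(-qT)*N(d1)
N(d1) = 0.7220490737; N(d2) = 0.6732623531; sqrt(T) = 1.0000000000
Term 1 = -1.1000 * 0.9762857098 * 0.3354228158 * 0.1400 / (2 * 1.0000000000) = -0.0252150746
Term 2 = -0.0690 * 1.0700 * 0.9333266801 * 0.6732623531 = -0.0463928315
Term 3 = 0.0240 * 1.1000 * 0.9762857098 * 0.7220490737 = 0.0186100515
Theta = -0.0252150746 + (-0.0463928315) + (0.0186100515) = -0.052998

Answer: Theta = -0.052998


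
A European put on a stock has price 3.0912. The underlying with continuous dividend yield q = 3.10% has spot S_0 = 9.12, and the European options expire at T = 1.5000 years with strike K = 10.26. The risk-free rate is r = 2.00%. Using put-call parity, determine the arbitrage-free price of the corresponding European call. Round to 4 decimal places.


Answer: Call price = 1.8401

Derivation:
Put-call parity: C - P = S_0 * exp(-qT) - K * exp(-rT).
S_0 * exp(-qT) = 9.1200 * 0.95456456 = 8.70562879
K * exp(-rT) = 10.2600 * 0.97044553 = 9.95677117
C = P + S*exp(-qT) - K*exp(-rT)
C = 3.0912 + 8.70562879 - 9.95677117 = 1.8401


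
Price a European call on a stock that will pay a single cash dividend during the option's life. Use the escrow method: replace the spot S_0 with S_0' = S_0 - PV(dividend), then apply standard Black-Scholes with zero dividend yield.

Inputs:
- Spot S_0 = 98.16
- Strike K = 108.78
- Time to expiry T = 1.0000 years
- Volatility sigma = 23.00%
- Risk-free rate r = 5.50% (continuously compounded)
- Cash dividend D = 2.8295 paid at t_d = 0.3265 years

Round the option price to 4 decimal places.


PV(D) = D * exp(-r * t_d) = 2.8295 * 0.98220278 = 2.77914275
S_0' = S_0 - PV(D) = 98.1600 - 2.77914275 = 95.38085725
d1 = (ln(S_0'/K) + (r + sigma^2/2)*T) / (sigma*sqrt(T)) = -0.21738954
d2 = d1 - sigma*sqrt(T) = -0.44738954
exp(-rT) = 0.94648515
N(d1) = 0.41395239; N(d2) = 0.32729691
C = S_0' * N(d1) - K * exp(-rT) * N(d2) = 95.38085725 * 0.41395239 - 108.7800 * 0.94648515 * 0.32729691 = 5.7851

Answer: Price = 5.7851


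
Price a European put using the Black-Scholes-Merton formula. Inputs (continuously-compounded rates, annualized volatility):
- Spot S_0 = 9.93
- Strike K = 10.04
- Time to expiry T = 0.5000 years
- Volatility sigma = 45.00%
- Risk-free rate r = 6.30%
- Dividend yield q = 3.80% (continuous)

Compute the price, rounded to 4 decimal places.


Answer: Price = 1.2235

Derivation:
d1 = (ln(S/K) + (r - q + 0.5*sigma^2) * T) / (sigma * sqrt(T)) = 0.16376079
d2 = d1 - sigma * sqrt(T) = -0.15443726
exp(-rT) = 0.96899096; exp(-qT) = 0.98117936
P = K * exp(-rT) * N(-d2) - S_0 * exp(-qT) * N(-d1)
N(-d1) = 0.43495973; N(-d2) = 0.56136751
P = 10.0400 * 0.96899096 * 0.56136751 - 9.9300 * 0.98117936 * 0.43495973 = 1.2235


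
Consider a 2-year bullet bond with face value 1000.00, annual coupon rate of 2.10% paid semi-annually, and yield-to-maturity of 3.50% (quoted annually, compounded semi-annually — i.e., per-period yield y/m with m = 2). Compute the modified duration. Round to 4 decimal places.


Coupon per period c = face * coupon_rate / m = 10.500000
Periods per year m = 2; per-period yield y/m = 0.017500
Number of cashflows N = 4
Cashflows (t years, CF_t, discount factor 1/(1+y/m)^(m*t), PV):
  t = 0.5000: CF_t = 10.500000, DF = 0.982801, PV = 10.319410
  t = 1.0000: CF_t = 10.500000, DF = 0.965898, PV = 10.141927
  t = 1.5000: CF_t = 10.500000, DF = 0.949285, PV = 9.967495
  t = 2.0000: CF_t = 1010.500000, DF = 0.932959, PV = 942.754570
Price P = sum_t PV_t = 973.183402
First compute Macaulay numerator sum_t t * PV_t:
  t * PV_t at t = 0.5000: 5.159705
  t * PV_t at t = 1.0000: 10.141927
  t * PV_t at t = 1.5000: 14.951243
  t * PV_t at t = 2.0000: 1885.509140
Macaulay duration D = 1915.762015 / 973.183402 = 1.968552
Modified duration = D / (1 + y/m) = 1.968552 / (1 + 0.017500) = 1.934695

Answer: Modified duration = 1.9347


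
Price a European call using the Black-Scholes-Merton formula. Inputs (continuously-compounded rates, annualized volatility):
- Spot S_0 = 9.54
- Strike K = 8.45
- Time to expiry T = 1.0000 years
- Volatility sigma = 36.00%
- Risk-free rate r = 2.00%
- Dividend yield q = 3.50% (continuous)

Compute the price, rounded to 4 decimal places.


d1 = (ln(S/K) + (r - q + 0.5*sigma^2) * T) / (sigma * sqrt(T)) = 0.47535290
d2 = d1 - sigma * sqrt(T) = 0.11535290
exp(-rT) = 0.98019867; exp(-qT) = 0.96560542
C = S_0 * exp(-qT) * N(d1) - K * exp(-rT) * N(d2)
N(d1) = 0.68273227; N(d2) = 0.54591730
C = 9.5400 * 0.96560542 * 0.68273227 - 8.4500 * 0.98019867 * 0.54591730 = 1.7676

Answer: Price = 1.7676


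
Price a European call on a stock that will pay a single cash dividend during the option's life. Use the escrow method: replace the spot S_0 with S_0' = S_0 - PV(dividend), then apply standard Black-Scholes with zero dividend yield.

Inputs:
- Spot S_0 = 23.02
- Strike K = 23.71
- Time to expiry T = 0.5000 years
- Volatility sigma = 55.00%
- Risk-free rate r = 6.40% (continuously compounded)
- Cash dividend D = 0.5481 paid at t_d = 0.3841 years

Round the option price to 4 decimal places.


Answer: Price = 3.2696

Derivation:
PV(D) = D * exp(-r * t_d) = 0.5481 * 0.97571729 = 0.53479064
S_0' = S_0 - PV(D) = 23.0200 - 0.53479064 = 22.48520936
d1 = (ln(S_0'/K) + (r + sigma^2/2)*T) / (sigma*sqrt(T)) = 0.14035640
d2 = d1 - sigma*sqrt(T) = -0.24855233
exp(-rT) = 0.96850658
N(d1) = 0.55581080; N(d2) = 0.40185355
C = S_0' * N(d1) - K * exp(-rT) * N(d2) = 22.48520936 * 0.55581080 - 23.7100 * 0.96850658 * 0.40185355 = 3.2696


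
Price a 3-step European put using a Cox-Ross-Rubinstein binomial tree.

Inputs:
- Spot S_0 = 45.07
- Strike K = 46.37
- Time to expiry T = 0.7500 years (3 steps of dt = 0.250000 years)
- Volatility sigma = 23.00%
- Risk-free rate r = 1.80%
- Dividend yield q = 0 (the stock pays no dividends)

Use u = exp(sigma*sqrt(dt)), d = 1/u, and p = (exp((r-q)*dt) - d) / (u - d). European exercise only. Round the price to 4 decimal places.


Answer: Price = V(0,0) = 4.2153

Derivation:
dt = T/N = 0.250000
u = exp(sigma*sqrt(dt)) = 1.121873; d = 1/u = 0.891366
p = (exp((r-q)*dt) - d) / (u - d) = 0.490848
Discount per step: exp(-r*dt) = 0.995510
Stock lattice S(k, i) with i counting down-moves:
  k=0: S(0,0) = 45.0700
  k=1: S(1,0) = 50.5628; S(1,1) = 40.1739
  k=2: S(2,0) = 56.7251; S(2,1) = 45.0700; S(2,2) = 35.8096
  k=3: S(3,0) = 63.6384; S(3,1) = 50.5628; S(3,2) = 40.1739; S(3,3) = 31.9195
Terminal payoffs V(N, i) = max(K - S_T, 0):
  V(3,0) = 0.000000; V(3,1) = 0.000000; V(3,2) = 6.196128; V(3,3) = 14.450509
Backward induction: V(k, i) = exp(-r*dt) * [p * V(k+1, i) + (1-p) * V(k+1, i+1)].
  V(2,0) = exp(-r*dt) * [p*0.000000 + (1-p)*0.000000] = 0.000000
  V(2,1) = exp(-r*dt) * [p*0.000000 + (1-p)*6.196128] = 3.140608
  V(2,2) = exp(-r*dt) * [p*6.196128 + (1-p)*14.450509] = 10.352174
  V(1,0) = exp(-r*dt) * [p*0.000000 + (1-p)*3.140608] = 1.591868
  V(1,1) = exp(-r*dt) * [p*3.140608 + (1-p)*10.352174] = 6.781806
  V(0,0) = exp(-r*dt) * [p*1.591868 + (1-p)*6.781806] = 4.215324


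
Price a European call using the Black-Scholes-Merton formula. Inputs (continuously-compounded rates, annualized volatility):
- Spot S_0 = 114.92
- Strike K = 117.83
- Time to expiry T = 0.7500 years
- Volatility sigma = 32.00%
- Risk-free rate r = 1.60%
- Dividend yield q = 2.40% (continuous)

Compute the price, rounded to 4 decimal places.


d1 = (ln(S/K) + (r - q + 0.5*sigma^2) * T) / (sigma * sqrt(T)) = 0.02667837
d2 = d1 - sigma * sqrt(T) = -0.25044976
exp(-rT) = 0.98807171; exp(-qT) = 0.98216103
C = S_0 * exp(-qT) * N(d1) - K * exp(-rT) * N(d2)
N(d1) = 0.51064187; N(d2) = 0.40111978
C = 114.9200 * 0.98216103 * 0.51064187 - 117.8300 * 0.98807171 * 0.40111978 = 10.9360

Answer: Price = 10.9360


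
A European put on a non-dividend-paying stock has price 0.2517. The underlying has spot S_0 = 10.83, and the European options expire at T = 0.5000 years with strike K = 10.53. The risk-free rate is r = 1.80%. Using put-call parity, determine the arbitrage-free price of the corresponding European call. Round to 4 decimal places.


Put-call parity: C - P = S_0 * exp(-qT) - K * exp(-rT).
S_0 * exp(-qT) = 10.8300 * 1.00000000 = 10.83000000
K * exp(-rT) = 10.5300 * 0.99104038 = 10.43565519
C = P + S*exp(-qT) - K*exp(-rT)
C = 0.2517 + 10.83000000 - 10.43565519 = 0.6460

Answer: Call price = 0.6460


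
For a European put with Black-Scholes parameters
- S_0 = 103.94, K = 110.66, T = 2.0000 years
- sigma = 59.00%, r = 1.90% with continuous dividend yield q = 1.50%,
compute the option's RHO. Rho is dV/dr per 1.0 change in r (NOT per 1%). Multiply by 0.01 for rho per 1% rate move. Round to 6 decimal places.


d1 = 0.3516973816; d2 = -0.4826886202
phi(d1) = 0.3750169488; exp(-qT) = 0.9704455335; exp(-rT) = 0.9627129409
N(-d2) = 0.6853415777
Rho = -K*T*exp(-rT)*N(-d2) = -110.6600 * 2.0000 * 0.9627129409 * 0.6853415777 = -146.024104

Answer: Rho = -146.024104


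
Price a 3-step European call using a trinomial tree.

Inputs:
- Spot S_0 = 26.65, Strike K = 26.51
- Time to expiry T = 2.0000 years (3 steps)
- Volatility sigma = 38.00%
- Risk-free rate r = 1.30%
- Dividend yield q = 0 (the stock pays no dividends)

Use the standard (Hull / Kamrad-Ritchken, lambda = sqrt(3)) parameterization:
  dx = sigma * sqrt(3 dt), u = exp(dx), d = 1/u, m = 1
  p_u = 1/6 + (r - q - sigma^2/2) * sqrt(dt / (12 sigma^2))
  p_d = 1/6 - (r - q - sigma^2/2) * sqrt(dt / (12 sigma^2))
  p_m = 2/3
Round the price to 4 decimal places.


dt = T/N = 0.666667; dx = sigma*sqrt(3*dt) = 0.537401
u = exp(dx) = 1.711553; d = 1/u = 0.584265
p_u = 0.129947, p_m = 0.666667, p_d = 0.203387
Discount per step: exp(-r*dt) = 0.991371
Stock lattice S(k, j) with j the centered position index:
  k=0: S(0,+0) = 26.6500
  k=1: S(1,-1) = 15.5707; S(1,+0) = 26.6500; S(1,+1) = 45.6129
  k=2: S(2,-2) = 9.0974; S(2,-1) = 15.5707; S(2,+0) = 26.6500; S(2,+1) = 45.6129; S(2,+2) = 78.0689
  k=3: S(3,-3) = 5.3153; S(3,-2) = 9.0974; S(3,-1) = 15.5707; S(3,+0) = 26.6500; S(3,+1) = 45.6129; S(3,+2) = 78.0689; S(3,+3) = 133.6190
Terminal payoffs V(N, j) = max(S_T - K, 0):
  V(3,-3) = 0.000000; V(3,-2) = 0.000000; V(3,-1) = 0.000000; V(3,+0) = 0.140000; V(3,+1) = 19.102888; V(3,+2) = 51.558876; V(3,+3) = 107.109019
Backward induction: V(k, j) = exp(-r*dt) * [p_u * V(k+1, j+1) + p_m * V(k+1, j) + p_d * V(k+1, j-1)]
  V(2,-2) = exp(-r*dt) * [p_u*0.000000 + p_m*0.000000 + p_d*0.000000] = 0.000000
  V(2,-1) = exp(-r*dt) * [p_u*0.140000 + p_m*0.000000 + p_d*0.000000] = 0.018036
  V(2,+0) = exp(-r*dt) * [p_u*19.102888 + p_m*0.140000 + p_d*0.000000] = 2.553465
  V(2,+1) = exp(-r*dt) * [p_u*51.558876 + p_m*19.102888 + p_d*0.140000] = 19.295684
  V(2,+2) = exp(-r*dt) * [p_u*107.109019 + p_m*51.558876 + p_d*19.102888] = 51.726082
  V(1,-1) = exp(-r*dt) * [p_u*2.553465 + p_m*0.018036 + p_d*0.000000] = 0.340871
  V(1,+0) = exp(-r*dt) * [p_u*19.295684 + p_m*2.553465 + p_d*0.018036] = 4.177031
  V(1,+1) = exp(-r*dt) * [p_u*51.726082 + p_m*19.295684 + p_d*2.553465] = 19.931277
  V(0,+0) = exp(-r*dt) * [p_u*19.931277 + p_m*4.177031 + p_d*0.340871] = 5.397043

Answer: Price = V(0,0) = 5.3970


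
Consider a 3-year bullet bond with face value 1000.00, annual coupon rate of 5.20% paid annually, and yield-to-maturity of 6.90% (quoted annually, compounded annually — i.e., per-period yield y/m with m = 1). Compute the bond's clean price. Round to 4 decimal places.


Coupon per period c = face * coupon_rate / m = 52.000000
Periods per year m = 1; per-period yield y/m = 0.069000
Number of cashflows N = 3
Cashflows (t years, CF_t, discount factor 1/(1+y/m)^(m*t), PV):
  t = 1.0000: CF_t = 52.000000, DF = 0.935454, PV = 48.643592
  t = 2.0000: CF_t = 52.000000, DF = 0.875074, PV = 45.503828
  t = 3.0000: CF_t = 1052.000000, DF = 0.818591, PV = 861.157571
Price P = sum_t PV_t = 955.304991

Answer: Price = 955.3050


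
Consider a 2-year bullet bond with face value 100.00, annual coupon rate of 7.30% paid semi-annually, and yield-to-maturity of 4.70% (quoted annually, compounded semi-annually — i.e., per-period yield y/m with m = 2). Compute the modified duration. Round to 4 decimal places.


Answer: Modified duration = 1.8560

Derivation:
Coupon per period c = face * coupon_rate / m = 3.650000
Periods per year m = 2; per-period yield y/m = 0.023500
Number of cashflows N = 4
Cashflows (t years, CF_t, discount factor 1/(1+y/m)^(m*t), PV):
  t = 0.5000: CF_t = 3.650000, DF = 0.977040, PV = 3.566194
  t = 1.0000: CF_t = 3.650000, DF = 0.954606, PV = 3.484313
  t = 1.5000: CF_t = 3.650000, DF = 0.932688, PV = 3.404312
  t = 2.0000: CF_t = 103.650000, DF = 0.911273, PV = 94.453470
Price P = sum_t PV_t = 104.908289
First compute Macaulay numerator sum_t t * PV_t:
  t * PV_t at t = 0.5000: 1.783097
  t * PV_t at t = 1.0000: 3.484313
  t * PV_t at t = 1.5000: 5.106468
  t * PV_t at t = 2.0000: 188.906940
Macaulay duration D = 199.280818 / 104.908289 = 1.899572
Modified duration = D / (1 + y/m) = 1.899572 / (1 + 0.023500) = 1.855957


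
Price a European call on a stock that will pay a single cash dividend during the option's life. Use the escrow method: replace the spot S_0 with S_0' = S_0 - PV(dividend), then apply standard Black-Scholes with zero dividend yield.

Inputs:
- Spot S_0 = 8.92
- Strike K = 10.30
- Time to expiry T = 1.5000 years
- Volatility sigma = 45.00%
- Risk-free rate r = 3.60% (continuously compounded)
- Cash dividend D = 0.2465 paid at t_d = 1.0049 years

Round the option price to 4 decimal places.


Answer: Price = 1.5074

Derivation:
PV(D) = D * exp(-r * t_d) = 0.2465 * 0.96447015 = 0.23774189
S_0' = S_0 - PV(D) = 8.9200 - 0.23774189 = 8.68225811
d1 = (ln(S_0'/K) + (r + sigma^2/2)*T) / (sigma*sqrt(T)) = 0.06352842
d2 = d1 - sigma*sqrt(T) = -0.48760677
exp(-rT) = 0.94743211
N(d1) = 0.52532714; N(d2) = 0.31291420
C = S_0' * N(d1) - K * exp(-rT) * N(d2) = 8.68225811 * 0.52532714 - 10.3000 * 0.94743211 * 0.31291420 = 1.5074


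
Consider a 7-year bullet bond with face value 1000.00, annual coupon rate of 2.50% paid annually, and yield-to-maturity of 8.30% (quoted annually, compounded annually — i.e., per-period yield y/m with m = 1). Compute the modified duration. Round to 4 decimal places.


Answer: Modified duration = 5.9007

Derivation:
Coupon per period c = face * coupon_rate / m = 25.000000
Periods per year m = 1; per-period yield y/m = 0.083000
Number of cashflows N = 7
Cashflows (t years, CF_t, discount factor 1/(1+y/m)^(m*t), PV):
  t = 1.0000: CF_t = 25.000000, DF = 0.923361, PV = 23.084026
  t = 2.0000: CF_t = 25.000000, DF = 0.852596, PV = 21.314890
  t = 3.0000: CF_t = 25.000000, DF = 0.787254, PV = 19.681339
  t = 4.0000: CF_t = 25.000000, DF = 0.726919, PV = 18.172981
  t = 5.0000: CF_t = 25.000000, DF = 0.671209, PV = 16.780223
  t = 6.0000: CF_t = 25.000000, DF = 0.619768, PV = 15.494204
  t = 7.0000: CF_t = 1025.000000, DF = 0.572270, PV = 586.576512
Price P = sum_t PV_t = 701.104175
First compute Macaulay numerator sum_t t * PV_t:
  t * PV_t at t = 1.0000: 23.084026
  t * PV_t at t = 2.0000: 42.629780
  t * PV_t at t = 3.0000: 59.044017
  t * PV_t at t = 4.0000: 72.691926
  t * PV_t at t = 5.0000: 83.901115
  t * PV_t at t = 6.0000: 92.965224
  t * PV_t at t = 7.0000: 4106.035587
Macaulay duration D = 4480.351673 / 701.104175 = 6.390422
Modified duration = D / (1 + y/m) = 6.390422 / (1 + 0.083000) = 5.900667


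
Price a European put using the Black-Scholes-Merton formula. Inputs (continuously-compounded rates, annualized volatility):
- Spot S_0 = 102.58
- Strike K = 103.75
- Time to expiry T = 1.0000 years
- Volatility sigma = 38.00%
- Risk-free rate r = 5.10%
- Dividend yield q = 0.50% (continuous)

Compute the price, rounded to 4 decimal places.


d1 = (ln(S/K) + (r - q + 0.5*sigma^2) * T) / (sigma * sqrt(T)) = 0.28120743
d2 = d1 - sigma * sqrt(T) = -0.09879257
exp(-rT) = 0.95027867; exp(-qT) = 0.99501248
P = K * exp(-rT) * N(-d2) - S_0 * exp(-qT) * N(-d1)
N(-d1) = 0.38927565; N(-d2) = 0.53934852
P = 103.7500 * 0.95027867 * 0.53934852 - 102.5800 * 0.99501248 * 0.38927565 = 13.4424

Answer: Price = 13.4424


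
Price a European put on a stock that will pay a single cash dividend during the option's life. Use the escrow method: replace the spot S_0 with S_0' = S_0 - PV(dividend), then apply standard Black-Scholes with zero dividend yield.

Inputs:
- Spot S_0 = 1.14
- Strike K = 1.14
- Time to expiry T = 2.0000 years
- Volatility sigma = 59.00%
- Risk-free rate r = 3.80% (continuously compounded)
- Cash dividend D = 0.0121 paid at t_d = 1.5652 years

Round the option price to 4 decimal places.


PV(D) = D * exp(-r * t_d) = 0.0121 * 0.94225664 = 0.01140131
S_0' = S_0 - PV(D) = 1.1400 - 0.01140131 = 1.12859869
d1 = (ln(S_0'/K) + (r + sigma^2/2)*T) / (sigma*sqrt(T)) = 0.49623137
d2 = d1 - sigma*sqrt(T) = -0.33815463
exp(-rT) = 0.92681621
N(-d1) = 0.30986559; N(-d2) = 0.63237667
P = K * exp(-rT) * N(-d2) - S_0' * N(-d1) = 1.1400 * 0.92681621 * 0.63237667 - 1.12859869 * 0.30986559 = 0.3184

Answer: Price = 0.3184
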